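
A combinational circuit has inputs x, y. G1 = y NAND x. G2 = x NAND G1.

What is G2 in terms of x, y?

x NAND (y NAND x)

G1 = y NAND x
G2 = x NAND G1 = x NAND (y NAND x)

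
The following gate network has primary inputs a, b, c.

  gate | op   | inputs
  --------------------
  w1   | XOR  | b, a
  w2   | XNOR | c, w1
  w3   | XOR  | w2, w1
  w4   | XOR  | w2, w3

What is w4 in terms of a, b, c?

w1 = b XOR a
w2 = c XNOR w1 = c XNOR (b XOR a)
w3 = w2 XOR w1 = (c XNOR (b XOR a)) XOR (b XOR a)
w4 = w2 XOR w3 = (c XNOR (b XOR a)) XOR ((c XNOR (b XOR a)) XOR (b XOR a))

(c XNOR (b XOR a)) XOR ((c XNOR (b XOR a)) XOR (b XOR a))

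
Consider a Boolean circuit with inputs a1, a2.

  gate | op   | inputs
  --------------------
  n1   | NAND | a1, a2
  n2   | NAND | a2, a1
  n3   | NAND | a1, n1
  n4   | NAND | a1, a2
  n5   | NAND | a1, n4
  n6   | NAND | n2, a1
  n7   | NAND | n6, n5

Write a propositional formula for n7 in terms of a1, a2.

((a2 NAND a1) NAND a1) NAND (a1 NAND (a1 NAND a2))

n2 = a2 NAND a1
n4 = a1 NAND a2
n5 = a1 NAND n4 = a1 NAND (a1 NAND a2)
n6 = n2 NAND a1 = (a2 NAND a1) NAND a1
n7 = n6 NAND n5 = ((a2 NAND a1) NAND a1) NAND (a1 NAND (a1 NAND a2))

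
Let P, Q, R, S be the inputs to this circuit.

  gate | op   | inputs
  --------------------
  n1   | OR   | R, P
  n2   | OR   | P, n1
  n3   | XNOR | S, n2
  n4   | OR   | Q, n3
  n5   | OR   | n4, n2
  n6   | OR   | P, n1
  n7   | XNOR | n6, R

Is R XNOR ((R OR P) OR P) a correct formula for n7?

n1 = R OR P
n6 = P OR n1 = P OR (R OR P)
n7 = n6 XNOR R = (P OR (R OR P)) XNOR R
At P=1, Q=0, R=0, S=0: circuit gives 0, formula gives 0.
At P=0, Q=0, R=0, S=0: circuit gives 1, formula gives 1.
Agrees on all 16 inputs.

Yes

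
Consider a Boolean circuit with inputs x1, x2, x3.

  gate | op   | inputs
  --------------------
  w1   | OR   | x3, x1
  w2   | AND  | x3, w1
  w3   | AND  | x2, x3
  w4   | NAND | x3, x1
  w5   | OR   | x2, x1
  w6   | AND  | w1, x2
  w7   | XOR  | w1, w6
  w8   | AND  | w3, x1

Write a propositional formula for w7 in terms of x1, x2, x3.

(x3 OR x1) XOR ((x3 OR x1) AND x2)

w1 = x3 OR x1
w6 = w1 AND x2 = (x3 OR x1) AND x2
w7 = w1 XOR w6 = (x3 OR x1) XOR ((x3 OR x1) AND x2)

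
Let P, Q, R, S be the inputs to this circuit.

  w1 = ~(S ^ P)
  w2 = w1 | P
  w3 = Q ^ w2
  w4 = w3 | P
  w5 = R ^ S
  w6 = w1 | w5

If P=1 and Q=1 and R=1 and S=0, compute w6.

1

w1 = ~(0 ^ 1) = 0
w5 = 1 ^ 0 = 1
w6 = 0 | 1 = 1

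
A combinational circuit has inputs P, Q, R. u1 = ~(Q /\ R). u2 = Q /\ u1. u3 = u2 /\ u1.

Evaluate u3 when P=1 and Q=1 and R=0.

u1 = ~(1 /\ 0) = 1
u2 = 1 /\ 1 = 1
u3 = 1 /\ 1 = 1

1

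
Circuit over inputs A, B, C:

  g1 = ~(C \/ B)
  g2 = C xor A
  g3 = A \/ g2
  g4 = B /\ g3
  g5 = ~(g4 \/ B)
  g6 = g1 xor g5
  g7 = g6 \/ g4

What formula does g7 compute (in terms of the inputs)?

((~(C \/ B)) xor (~((B /\ (A \/ (C xor A))) \/ B))) \/ (B /\ (A \/ (C xor A)))

g1 = ~(C \/ B)
g2 = C xor A
g3 = A \/ g2 = A \/ (C xor A)
g4 = B /\ g3 = B /\ (A \/ (C xor A))
g5 = ~(g4 \/ B) = ~((B /\ (A \/ (C xor A))) \/ B)
g6 = g1 xor g5 = (~(C \/ B)) xor (~((B /\ (A \/ (C xor A))) \/ B))
g7 = g6 \/ g4 = ((~(C \/ B)) xor (~((B /\ (A \/ (C xor A))) \/ B))) \/ (B /\ (A \/ (C xor A)))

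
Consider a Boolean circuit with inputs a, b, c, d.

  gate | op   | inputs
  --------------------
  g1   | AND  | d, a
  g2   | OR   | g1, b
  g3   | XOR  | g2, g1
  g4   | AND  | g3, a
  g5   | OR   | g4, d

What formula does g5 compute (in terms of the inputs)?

g1 = d AND a
g2 = g1 OR b = (d AND a) OR b
g3 = g2 XOR g1 = ((d AND a) OR b) XOR (d AND a)
g4 = g3 AND a = (((d AND a) OR b) XOR (d AND a)) AND a
g5 = g4 OR d = ((((d AND a) OR b) XOR (d AND a)) AND a) OR d

((((d AND a) OR b) XOR (d AND a)) AND a) OR d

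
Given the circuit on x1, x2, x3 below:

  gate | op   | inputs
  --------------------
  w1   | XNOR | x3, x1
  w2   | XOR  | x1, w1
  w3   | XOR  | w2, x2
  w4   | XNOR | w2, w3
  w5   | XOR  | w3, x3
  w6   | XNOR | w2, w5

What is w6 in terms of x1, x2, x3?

w1 = x3 XNOR x1
w2 = x1 XOR w1 = x1 XOR (x3 XNOR x1)
w3 = w2 XOR x2 = (x1 XOR (x3 XNOR x1)) XOR x2
w5 = w3 XOR x3 = ((x1 XOR (x3 XNOR x1)) XOR x2) XOR x3
w6 = w2 XNOR w5 = (x1 XOR (x3 XNOR x1)) XNOR (((x1 XOR (x3 XNOR x1)) XOR x2) XOR x3)

(x1 XOR (x3 XNOR x1)) XNOR (((x1 XOR (x3 XNOR x1)) XOR x2) XOR x3)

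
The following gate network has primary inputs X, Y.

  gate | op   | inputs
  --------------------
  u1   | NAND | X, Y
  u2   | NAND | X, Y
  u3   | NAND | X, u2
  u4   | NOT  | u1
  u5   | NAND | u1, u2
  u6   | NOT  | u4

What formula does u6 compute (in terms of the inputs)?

NOT NOT (X NAND Y)

u1 = X NAND Y
u4 = NOT u1 = NOT (X NAND Y)
u6 = NOT u4 = NOT NOT (X NAND Y)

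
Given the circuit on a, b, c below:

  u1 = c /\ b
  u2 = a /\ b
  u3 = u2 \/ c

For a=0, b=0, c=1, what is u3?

u2 = 0 /\ 0 = 0
u3 = 0 \/ 1 = 1

1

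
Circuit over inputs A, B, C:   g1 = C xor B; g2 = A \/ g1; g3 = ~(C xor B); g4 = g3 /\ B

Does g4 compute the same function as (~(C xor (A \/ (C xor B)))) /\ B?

g3 = ~(C xor B)
g4 = g3 /\ B = (~(C xor B)) /\ B
At A=0, B=1, C=1: circuit gives 1, formula gives 0.

No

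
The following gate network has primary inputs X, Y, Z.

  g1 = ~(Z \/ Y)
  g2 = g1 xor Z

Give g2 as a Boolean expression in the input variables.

(~(Z \/ Y)) xor Z

g1 = ~(Z \/ Y)
g2 = g1 xor Z = (~(Z \/ Y)) xor Z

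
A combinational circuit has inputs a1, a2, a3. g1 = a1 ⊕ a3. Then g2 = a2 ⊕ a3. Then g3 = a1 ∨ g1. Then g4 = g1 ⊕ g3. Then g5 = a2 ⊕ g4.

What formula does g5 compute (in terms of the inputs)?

a2 ⊕ ((a1 ⊕ a3) ⊕ (a1 ∨ (a1 ⊕ a3)))

g1 = a1 ⊕ a3
g3 = a1 ∨ g1 = a1 ∨ (a1 ⊕ a3)
g4 = g1 ⊕ g3 = (a1 ⊕ a3) ⊕ (a1 ∨ (a1 ⊕ a3))
g5 = a2 ⊕ g4 = a2 ⊕ ((a1 ⊕ a3) ⊕ (a1 ∨ (a1 ⊕ a3)))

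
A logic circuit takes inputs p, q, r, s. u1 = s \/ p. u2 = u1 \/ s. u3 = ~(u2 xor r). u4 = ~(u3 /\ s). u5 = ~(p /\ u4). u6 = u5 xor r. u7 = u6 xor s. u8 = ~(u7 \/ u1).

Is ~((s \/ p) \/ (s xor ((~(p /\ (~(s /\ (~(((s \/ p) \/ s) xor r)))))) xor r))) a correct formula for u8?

Yes

u1 = s \/ p
u2 = u1 \/ s = (s \/ p) \/ s
u3 = ~(u2 xor r) = ~(((s \/ p) \/ s) xor r)
u4 = ~(u3 /\ s) = ~((~(((s \/ p) \/ s) xor r)) /\ s)
u5 = ~(p /\ u4) = ~(p /\ (~((~(((s \/ p) \/ s) xor r)) /\ s)))
u6 = u5 xor r = (~(p /\ (~((~(((s \/ p) \/ s) xor r)) /\ s)))) xor r
u7 = u6 xor s = ((~(p /\ (~((~(((s \/ p) \/ s) xor r)) /\ s)))) xor r) xor s
u8 = ~(u7 \/ u1) = ~((((~(p /\ (~((~(((s \/ p) \/ s) xor r)) /\ s)))) xor r) xor s) \/ (s \/ p))
At p=0, q=0, r=0, s=0: circuit gives 0, formula gives 0.
At p=0, q=0, r=1, s=0: circuit gives 1, formula gives 1.
Agrees on all 16 inputs.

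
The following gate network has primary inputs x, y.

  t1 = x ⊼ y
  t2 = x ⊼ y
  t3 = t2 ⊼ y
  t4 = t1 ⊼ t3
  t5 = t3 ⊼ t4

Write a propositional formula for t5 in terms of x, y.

((x ⊼ y) ⊼ y) ⊼ ((x ⊼ y) ⊼ ((x ⊼ y) ⊼ y))

t1 = x ⊼ y
t2 = x ⊼ y
t3 = t2 ⊼ y = (x ⊼ y) ⊼ y
t4 = t1 ⊼ t3 = (x ⊼ y) ⊼ ((x ⊼ y) ⊼ y)
t5 = t3 ⊼ t4 = ((x ⊼ y) ⊼ y) ⊼ ((x ⊼ y) ⊼ ((x ⊼ y) ⊼ y))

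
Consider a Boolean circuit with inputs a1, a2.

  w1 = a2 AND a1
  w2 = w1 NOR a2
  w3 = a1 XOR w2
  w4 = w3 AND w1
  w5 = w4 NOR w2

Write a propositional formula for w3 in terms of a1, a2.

w1 = a2 AND a1
w2 = w1 NOR a2 = (a2 AND a1) NOR a2
w3 = a1 XOR w2 = a1 XOR ((a2 AND a1) NOR a2)

a1 XOR ((a2 AND a1) NOR a2)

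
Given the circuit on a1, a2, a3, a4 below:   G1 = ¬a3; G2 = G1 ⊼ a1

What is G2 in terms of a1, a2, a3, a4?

G1 = ¬a3
G2 = G1 ⊼ a1 = ¬a3 ⊼ a1

¬a3 ⊼ a1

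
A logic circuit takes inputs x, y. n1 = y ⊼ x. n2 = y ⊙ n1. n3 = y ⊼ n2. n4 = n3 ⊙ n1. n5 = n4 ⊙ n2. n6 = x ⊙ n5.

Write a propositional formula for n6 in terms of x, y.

x ⊙ (((y ⊼ (y ⊙ (y ⊼ x))) ⊙ (y ⊼ x)) ⊙ (y ⊙ (y ⊼ x)))

n1 = y ⊼ x
n2 = y ⊙ n1 = y ⊙ (y ⊼ x)
n3 = y ⊼ n2 = y ⊼ (y ⊙ (y ⊼ x))
n4 = n3 ⊙ n1 = (y ⊼ (y ⊙ (y ⊼ x))) ⊙ (y ⊼ x)
n5 = n4 ⊙ n2 = ((y ⊼ (y ⊙ (y ⊼ x))) ⊙ (y ⊼ x)) ⊙ (y ⊙ (y ⊼ x))
n6 = x ⊙ n5 = x ⊙ (((y ⊼ (y ⊙ (y ⊼ x))) ⊙ (y ⊼ x)) ⊙ (y ⊙ (y ⊼ x)))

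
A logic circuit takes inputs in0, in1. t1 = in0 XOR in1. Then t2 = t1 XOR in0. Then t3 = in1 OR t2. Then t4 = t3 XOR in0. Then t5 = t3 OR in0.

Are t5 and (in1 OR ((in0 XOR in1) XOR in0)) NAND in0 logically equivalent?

t1 = in0 XOR in1
t2 = t1 XOR in0 = (in0 XOR in1) XOR in0
t3 = in1 OR t2 = in1 OR ((in0 XOR in1) XOR in0)
t5 = t3 OR in0 = (in1 OR ((in0 XOR in1) XOR in0)) OR in0
At in0=0, in1=0: circuit gives 0, formula gives 1.

No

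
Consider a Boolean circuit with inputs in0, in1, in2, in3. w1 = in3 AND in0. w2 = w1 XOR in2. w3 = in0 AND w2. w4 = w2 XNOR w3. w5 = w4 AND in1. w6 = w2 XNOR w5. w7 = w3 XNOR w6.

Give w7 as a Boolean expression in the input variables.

(in0 AND ((in3 AND in0) XOR in2)) XNOR (((in3 AND in0) XOR in2) XNOR ((((in3 AND in0) XOR in2) XNOR (in0 AND ((in3 AND in0) XOR in2))) AND in1))

w1 = in3 AND in0
w2 = w1 XOR in2 = (in3 AND in0) XOR in2
w3 = in0 AND w2 = in0 AND ((in3 AND in0) XOR in2)
w4 = w2 XNOR w3 = ((in3 AND in0) XOR in2) XNOR (in0 AND ((in3 AND in0) XOR in2))
w5 = w4 AND in1 = (((in3 AND in0) XOR in2) XNOR (in0 AND ((in3 AND in0) XOR in2))) AND in1
w6 = w2 XNOR w5 = ((in3 AND in0) XOR in2) XNOR ((((in3 AND in0) XOR in2) XNOR (in0 AND ((in3 AND in0) XOR in2))) AND in1)
w7 = w3 XNOR w6 = (in0 AND ((in3 AND in0) XOR in2)) XNOR (((in3 AND in0) XOR in2) XNOR ((((in3 AND in0) XOR in2) XNOR (in0 AND ((in3 AND in0) XOR in2))) AND in1))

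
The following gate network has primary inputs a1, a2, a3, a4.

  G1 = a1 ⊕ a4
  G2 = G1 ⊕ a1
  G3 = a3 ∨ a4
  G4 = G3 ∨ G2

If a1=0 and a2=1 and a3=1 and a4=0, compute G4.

G1 = 0 ⊕ 0 = 0
G2 = 0 ⊕ 0 = 0
G3 = 1 ∨ 0 = 1
G4 = 1 ∨ 0 = 1

1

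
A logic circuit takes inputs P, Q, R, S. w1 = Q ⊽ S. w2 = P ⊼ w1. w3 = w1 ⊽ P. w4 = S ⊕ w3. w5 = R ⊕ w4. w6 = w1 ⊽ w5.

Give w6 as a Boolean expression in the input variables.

(Q ⊽ S) ⊽ (R ⊕ (S ⊕ ((Q ⊽ S) ⊽ P)))

w1 = Q ⊽ S
w3 = w1 ⊽ P = (Q ⊽ S) ⊽ P
w4 = S ⊕ w3 = S ⊕ ((Q ⊽ S) ⊽ P)
w5 = R ⊕ w4 = R ⊕ (S ⊕ ((Q ⊽ S) ⊽ P))
w6 = w1 ⊽ w5 = (Q ⊽ S) ⊽ (R ⊕ (S ⊕ ((Q ⊽ S) ⊽ P)))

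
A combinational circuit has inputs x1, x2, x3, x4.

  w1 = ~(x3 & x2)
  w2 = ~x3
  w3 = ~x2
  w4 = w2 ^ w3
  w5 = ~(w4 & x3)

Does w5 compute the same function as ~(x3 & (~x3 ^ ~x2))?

w2 = ~x3
w3 = ~x2
w4 = w2 ^ w3 = ~x3 ^ ~x2
w5 = ~(w4 & x3) = ~((~x3 ^ ~x2) & x3)
At x1=0, x2=0, x3=1, x4=0: circuit gives 0, formula gives 0.
At x1=0, x2=0, x3=0, x4=0: circuit gives 1, formula gives 1.
Agrees on all 16 inputs.

Yes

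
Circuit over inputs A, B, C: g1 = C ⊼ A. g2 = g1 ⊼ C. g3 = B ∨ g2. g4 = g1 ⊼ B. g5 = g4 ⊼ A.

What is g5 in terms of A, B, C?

((C ⊼ A) ⊼ B) ⊼ A

g1 = C ⊼ A
g4 = g1 ⊼ B = (C ⊼ A) ⊼ B
g5 = g4 ⊼ A = ((C ⊼ A) ⊼ B) ⊼ A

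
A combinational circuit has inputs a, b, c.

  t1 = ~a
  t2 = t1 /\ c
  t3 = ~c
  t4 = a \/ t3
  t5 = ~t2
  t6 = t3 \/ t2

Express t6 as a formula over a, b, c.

t1 = ~a
t2 = t1 /\ c = ~a /\ c
t3 = ~c
t6 = t3 \/ t2 = ~c \/ (~a /\ c)

~c \/ (~a /\ c)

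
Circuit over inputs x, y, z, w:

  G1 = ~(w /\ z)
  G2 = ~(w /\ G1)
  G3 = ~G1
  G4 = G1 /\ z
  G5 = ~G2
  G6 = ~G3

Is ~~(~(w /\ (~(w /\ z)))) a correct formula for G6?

No

G1 = ~(w /\ z)
G3 = ~G1 = ~(~(w /\ z))
G6 = ~G3 = ~~(~(w /\ z))
At x=0, y=0, z=0, w=1: circuit gives 1, formula gives 0.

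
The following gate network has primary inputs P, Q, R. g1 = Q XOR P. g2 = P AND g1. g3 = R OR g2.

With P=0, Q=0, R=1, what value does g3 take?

1

g1 = 0 XOR 0 = 0
g2 = 0 AND 0 = 0
g3 = 1 OR 0 = 1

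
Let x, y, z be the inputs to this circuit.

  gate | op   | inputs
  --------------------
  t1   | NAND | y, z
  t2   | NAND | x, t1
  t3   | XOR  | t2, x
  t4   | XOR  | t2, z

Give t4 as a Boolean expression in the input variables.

t1 = y NAND z
t2 = x NAND t1 = x NAND (y NAND z)
t4 = t2 XOR z = (x NAND (y NAND z)) XOR z

(x NAND (y NAND z)) XOR z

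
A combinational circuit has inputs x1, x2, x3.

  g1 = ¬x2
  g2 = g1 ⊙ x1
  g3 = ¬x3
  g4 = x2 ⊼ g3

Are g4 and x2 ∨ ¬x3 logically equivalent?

g3 = ¬x3
g4 = x2 ⊼ g3 = x2 ⊼ ¬x3
At x1=0, x2=0, x3=1: circuit gives 1, formula gives 0.

No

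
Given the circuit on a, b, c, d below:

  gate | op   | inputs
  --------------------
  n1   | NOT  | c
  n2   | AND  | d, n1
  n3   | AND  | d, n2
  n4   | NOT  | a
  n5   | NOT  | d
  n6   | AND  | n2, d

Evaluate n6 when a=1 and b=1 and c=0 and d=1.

1

n1 = NOT 0 = 1
n2 = 1 AND 1 = 1
n6 = 1 AND 1 = 1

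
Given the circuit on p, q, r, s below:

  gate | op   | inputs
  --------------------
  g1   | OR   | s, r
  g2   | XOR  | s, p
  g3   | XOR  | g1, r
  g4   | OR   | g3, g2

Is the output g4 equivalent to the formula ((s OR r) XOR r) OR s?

g1 = s OR r
g2 = s XOR p
g3 = g1 XOR r = (s OR r) XOR r
g4 = g3 OR g2 = ((s OR r) XOR r) OR (s XOR p)
At p=1, q=0, r=0, s=0: circuit gives 1, formula gives 0.

No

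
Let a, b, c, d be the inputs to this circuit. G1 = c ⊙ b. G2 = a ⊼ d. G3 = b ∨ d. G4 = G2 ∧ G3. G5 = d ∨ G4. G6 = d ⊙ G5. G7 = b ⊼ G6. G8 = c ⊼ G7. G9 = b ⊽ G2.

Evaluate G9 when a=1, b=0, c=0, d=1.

1

G2 = 1 ⊼ 1 = 0
G9 = 0 ⊽ 0 = 1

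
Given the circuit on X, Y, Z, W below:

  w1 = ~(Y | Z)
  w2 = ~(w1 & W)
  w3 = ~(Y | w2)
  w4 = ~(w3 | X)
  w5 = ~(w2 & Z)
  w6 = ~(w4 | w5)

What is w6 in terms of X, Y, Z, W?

w1 = ~(Y | Z)
w2 = ~(w1 & W) = ~((~(Y | Z)) & W)
w3 = ~(Y | w2) = ~(Y | (~((~(Y | Z)) & W)))
w4 = ~(w3 | X) = ~((~(Y | (~((~(Y | Z)) & W)))) | X)
w5 = ~(w2 & Z) = ~((~((~(Y | Z)) & W)) & Z)
w6 = ~(w4 | w5) = ~((~((~(Y | (~((~(Y | Z)) & W)))) | X)) | (~((~((~(Y | Z)) & W)) & Z)))

~((~((~(Y | (~((~(Y | Z)) & W)))) | X)) | (~((~((~(Y | Z)) & W)) & Z)))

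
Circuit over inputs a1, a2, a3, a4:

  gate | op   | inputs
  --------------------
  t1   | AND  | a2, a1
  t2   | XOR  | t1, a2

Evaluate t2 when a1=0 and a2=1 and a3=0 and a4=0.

t1 = 1 AND 0 = 0
t2 = 0 XOR 1 = 1

1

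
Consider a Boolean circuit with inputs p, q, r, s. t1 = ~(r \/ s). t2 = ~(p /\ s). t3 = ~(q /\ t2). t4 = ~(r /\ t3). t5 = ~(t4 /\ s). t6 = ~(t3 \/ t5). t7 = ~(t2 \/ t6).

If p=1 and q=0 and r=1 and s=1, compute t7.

1

t2 = ~(1 /\ 1) = 0
t3 = ~(0 /\ 0) = 1
t4 = ~(1 /\ 1) = 0
t5 = ~(0 /\ 1) = 1
t6 = ~(1 \/ 1) = 0
t7 = ~(0 \/ 0) = 1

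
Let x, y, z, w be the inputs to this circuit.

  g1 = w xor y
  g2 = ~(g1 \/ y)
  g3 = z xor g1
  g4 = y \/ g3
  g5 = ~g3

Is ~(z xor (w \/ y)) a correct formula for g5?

No

g1 = w xor y
g3 = z xor g1 = z xor (w xor y)
g5 = ~g3 = ~(z xor (w xor y))
At x=0, y=1, z=0, w=1: circuit gives 1, formula gives 0.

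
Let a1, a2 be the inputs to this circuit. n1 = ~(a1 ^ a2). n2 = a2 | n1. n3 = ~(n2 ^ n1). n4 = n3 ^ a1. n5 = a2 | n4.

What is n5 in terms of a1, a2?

n1 = ~(a1 ^ a2)
n2 = a2 | n1 = a2 | (~(a1 ^ a2))
n3 = ~(n2 ^ n1) = ~((a2 | (~(a1 ^ a2))) ^ (~(a1 ^ a2)))
n4 = n3 ^ a1 = (~((a2 | (~(a1 ^ a2))) ^ (~(a1 ^ a2)))) ^ a1
n5 = a2 | n4 = a2 | ((~((a2 | (~(a1 ^ a2))) ^ (~(a1 ^ a2)))) ^ a1)

a2 | ((~((a2 | (~(a1 ^ a2))) ^ (~(a1 ^ a2)))) ^ a1)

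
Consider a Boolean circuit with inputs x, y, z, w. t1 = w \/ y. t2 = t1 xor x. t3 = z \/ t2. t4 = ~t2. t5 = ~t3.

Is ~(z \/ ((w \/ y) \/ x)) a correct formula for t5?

t1 = w \/ y
t2 = t1 xor x = (w \/ y) xor x
t3 = z \/ t2 = z \/ ((w \/ y) xor x)
t5 = ~t3 = ~(z \/ ((w \/ y) xor x))
At x=1, y=0, z=0, w=1: circuit gives 1, formula gives 0.

No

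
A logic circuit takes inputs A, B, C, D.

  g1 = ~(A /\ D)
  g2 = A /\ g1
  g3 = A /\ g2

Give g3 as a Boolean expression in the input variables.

A /\ (A /\ (~(A /\ D)))

g1 = ~(A /\ D)
g2 = A /\ g1 = A /\ (~(A /\ D))
g3 = A /\ g2 = A /\ (A /\ (~(A /\ D)))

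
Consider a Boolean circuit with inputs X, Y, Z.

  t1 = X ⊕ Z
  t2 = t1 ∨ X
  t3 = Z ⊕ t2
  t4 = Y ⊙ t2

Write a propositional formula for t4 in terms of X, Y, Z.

Y ⊙ ((X ⊕ Z) ∨ X)

t1 = X ⊕ Z
t2 = t1 ∨ X = (X ⊕ Z) ∨ X
t4 = Y ⊙ t2 = Y ⊙ ((X ⊕ Z) ∨ X)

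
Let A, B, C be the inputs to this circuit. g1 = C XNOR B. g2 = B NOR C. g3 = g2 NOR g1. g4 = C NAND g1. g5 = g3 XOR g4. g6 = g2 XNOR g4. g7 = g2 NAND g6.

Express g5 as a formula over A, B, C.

g1 = C XNOR B
g2 = B NOR C
g3 = g2 NOR g1 = (B NOR C) NOR (C XNOR B)
g4 = C NAND g1 = C NAND (C XNOR B)
g5 = g3 XOR g4 = ((B NOR C) NOR (C XNOR B)) XOR (C NAND (C XNOR B))

((B NOR C) NOR (C XNOR B)) XOR (C NAND (C XNOR B))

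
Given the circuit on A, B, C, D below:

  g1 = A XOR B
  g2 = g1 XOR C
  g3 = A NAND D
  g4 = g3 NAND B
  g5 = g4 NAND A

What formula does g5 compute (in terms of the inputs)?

((A NAND D) NAND B) NAND A

g3 = A NAND D
g4 = g3 NAND B = (A NAND D) NAND B
g5 = g4 NAND A = ((A NAND D) NAND B) NAND A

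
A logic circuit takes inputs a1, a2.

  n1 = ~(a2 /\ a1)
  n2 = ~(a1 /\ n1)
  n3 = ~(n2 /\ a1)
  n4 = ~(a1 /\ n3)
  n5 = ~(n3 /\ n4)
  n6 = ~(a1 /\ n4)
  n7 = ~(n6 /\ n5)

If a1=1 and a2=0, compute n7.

n1 = ~(0 /\ 1) = 1
n2 = ~(1 /\ 1) = 0
n3 = ~(0 /\ 1) = 1
n4 = ~(1 /\ 1) = 0
n5 = ~(1 /\ 0) = 1
n6 = ~(1 /\ 0) = 1
n7 = ~(1 /\ 1) = 0

0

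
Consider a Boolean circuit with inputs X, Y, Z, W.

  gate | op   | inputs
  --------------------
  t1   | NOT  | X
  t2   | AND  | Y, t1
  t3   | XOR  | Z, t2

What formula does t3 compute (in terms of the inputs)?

Z XOR (Y AND NOT X)

t1 = NOT X
t2 = Y AND t1 = Y AND NOT X
t3 = Z XOR t2 = Z XOR (Y AND NOT X)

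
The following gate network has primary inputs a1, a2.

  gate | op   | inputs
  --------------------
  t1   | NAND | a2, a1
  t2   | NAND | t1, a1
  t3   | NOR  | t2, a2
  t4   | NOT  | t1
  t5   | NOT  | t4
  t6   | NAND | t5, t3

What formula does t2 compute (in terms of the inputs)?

t1 = a2 NAND a1
t2 = t1 NAND a1 = (a2 NAND a1) NAND a1

(a2 NAND a1) NAND a1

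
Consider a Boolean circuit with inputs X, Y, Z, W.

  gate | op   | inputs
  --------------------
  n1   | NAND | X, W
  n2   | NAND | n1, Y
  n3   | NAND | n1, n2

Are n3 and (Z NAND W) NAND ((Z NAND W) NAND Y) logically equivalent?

n1 = X NAND W
n2 = n1 NAND Y = (X NAND W) NAND Y
n3 = n1 NAND n2 = (X NAND W) NAND ((X NAND W) NAND Y)
At X=0, Y=0, Z=1, W=1: circuit gives 0, formula gives 1.

No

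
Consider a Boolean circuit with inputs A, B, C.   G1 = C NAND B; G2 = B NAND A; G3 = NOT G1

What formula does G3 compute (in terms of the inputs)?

G1 = C NAND B
G3 = NOT G1 = NOT (C NAND B)

NOT (C NAND B)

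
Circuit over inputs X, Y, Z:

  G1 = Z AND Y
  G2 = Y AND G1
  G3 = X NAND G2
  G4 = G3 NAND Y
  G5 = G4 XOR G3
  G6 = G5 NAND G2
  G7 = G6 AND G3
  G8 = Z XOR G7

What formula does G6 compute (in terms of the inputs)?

G1 = Z AND Y
G2 = Y AND G1 = Y AND (Z AND Y)
G3 = X NAND G2 = X NAND (Y AND (Z AND Y))
G4 = G3 NAND Y = (X NAND (Y AND (Z AND Y))) NAND Y
G5 = G4 XOR G3 = ((X NAND (Y AND (Z AND Y))) NAND Y) XOR (X NAND (Y AND (Z AND Y)))
G6 = G5 NAND G2 = (((X NAND (Y AND (Z AND Y))) NAND Y) XOR (X NAND (Y AND (Z AND Y)))) NAND (Y AND (Z AND Y))

(((X NAND (Y AND (Z AND Y))) NAND Y) XOR (X NAND (Y AND (Z AND Y)))) NAND (Y AND (Z AND Y))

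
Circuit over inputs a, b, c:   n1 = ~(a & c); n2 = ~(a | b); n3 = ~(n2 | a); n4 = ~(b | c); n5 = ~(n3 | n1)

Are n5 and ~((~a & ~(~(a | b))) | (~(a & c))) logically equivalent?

Yes

n1 = ~(a & c)
n2 = ~(a | b)
n3 = ~(n2 | a) = ~((~(a | b)) | a)
n5 = ~(n3 | n1) = ~((~((~(a | b)) | a)) | (~(a & c)))
At a=0, b=0, c=0: circuit gives 0, formula gives 0.
At a=1, b=0, c=1: circuit gives 1, formula gives 1.
Agrees on all 8 inputs.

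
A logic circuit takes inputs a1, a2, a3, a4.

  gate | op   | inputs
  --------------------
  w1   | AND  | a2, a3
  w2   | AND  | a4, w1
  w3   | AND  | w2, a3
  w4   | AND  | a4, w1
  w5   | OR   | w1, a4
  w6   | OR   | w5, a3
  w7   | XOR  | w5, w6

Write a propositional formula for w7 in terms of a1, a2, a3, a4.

((a2 AND a3) OR a4) XOR (((a2 AND a3) OR a4) OR a3)

w1 = a2 AND a3
w5 = w1 OR a4 = (a2 AND a3) OR a4
w6 = w5 OR a3 = ((a2 AND a3) OR a4) OR a3
w7 = w5 XOR w6 = ((a2 AND a3) OR a4) XOR (((a2 AND a3) OR a4) OR a3)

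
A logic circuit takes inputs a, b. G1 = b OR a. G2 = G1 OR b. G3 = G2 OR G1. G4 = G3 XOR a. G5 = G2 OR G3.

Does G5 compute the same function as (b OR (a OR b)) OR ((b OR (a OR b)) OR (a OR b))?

G1 = b OR a
G2 = G1 OR b = (b OR a) OR b
G3 = G2 OR G1 = ((b OR a) OR b) OR (b OR a)
G5 = G2 OR G3 = ((b OR a) OR b) OR (((b OR a) OR b) OR (b OR a))
At a=0, b=0: circuit gives 0, formula gives 0.
At a=0, b=1: circuit gives 1, formula gives 1.
Agrees on all 4 inputs.

Yes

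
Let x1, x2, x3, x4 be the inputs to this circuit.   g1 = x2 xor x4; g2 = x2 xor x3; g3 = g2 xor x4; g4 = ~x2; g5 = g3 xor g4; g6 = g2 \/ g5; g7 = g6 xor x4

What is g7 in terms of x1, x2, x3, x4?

((x2 xor x3) \/ (((x2 xor x3) xor x4) xor ~x2)) xor x4

g2 = x2 xor x3
g3 = g2 xor x4 = (x2 xor x3) xor x4
g4 = ~x2
g5 = g3 xor g4 = ((x2 xor x3) xor x4) xor ~x2
g6 = g2 \/ g5 = (x2 xor x3) \/ (((x2 xor x3) xor x4) xor ~x2)
g7 = g6 xor x4 = ((x2 xor x3) \/ (((x2 xor x3) xor x4) xor ~x2)) xor x4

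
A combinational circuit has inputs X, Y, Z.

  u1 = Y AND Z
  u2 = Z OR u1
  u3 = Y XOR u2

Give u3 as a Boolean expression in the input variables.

Y XOR (Z OR (Y AND Z))

u1 = Y AND Z
u2 = Z OR u1 = Z OR (Y AND Z)
u3 = Y XOR u2 = Y XOR (Z OR (Y AND Z))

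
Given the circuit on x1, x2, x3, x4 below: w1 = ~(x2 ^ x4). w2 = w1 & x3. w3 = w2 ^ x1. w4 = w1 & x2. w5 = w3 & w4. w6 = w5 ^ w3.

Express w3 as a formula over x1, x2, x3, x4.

((~(x2 ^ x4)) & x3) ^ x1

w1 = ~(x2 ^ x4)
w2 = w1 & x3 = (~(x2 ^ x4)) & x3
w3 = w2 ^ x1 = ((~(x2 ^ x4)) & x3) ^ x1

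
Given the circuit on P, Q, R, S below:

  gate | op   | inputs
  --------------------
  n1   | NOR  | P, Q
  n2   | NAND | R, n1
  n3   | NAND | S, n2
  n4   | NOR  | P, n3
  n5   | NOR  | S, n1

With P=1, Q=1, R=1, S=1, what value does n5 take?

n1 = 1 NOR 1 = 0
n5 = 1 NOR 0 = 0

0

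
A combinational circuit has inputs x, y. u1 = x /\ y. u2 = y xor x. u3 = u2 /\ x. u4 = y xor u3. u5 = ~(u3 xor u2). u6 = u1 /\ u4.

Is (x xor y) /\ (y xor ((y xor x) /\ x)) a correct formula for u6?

u1 = x /\ y
u2 = y xor x
u3 = u2 /\ x = (y xor x) /\ x
u4 = y xor u3 = y xor ((y xor x) /\ x)
u6 = u1 /\ u4 = (x /\ y) /\ (y xor ((y xor x) /\ x))
At x=0, y=1: circuit gives 0, formula gives 1.

No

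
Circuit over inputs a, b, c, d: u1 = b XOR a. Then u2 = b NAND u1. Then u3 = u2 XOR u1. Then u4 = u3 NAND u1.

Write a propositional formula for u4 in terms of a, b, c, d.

((b NAND (b XOR a)) XOR (b XOR a)) NAND (b XOR a)

u1 = b XOR a
u2 = b NAND u1 = b NAND (b XOR a)
u3 = u2 XOR u1 = (b NAND (b XOR a)) XOR (b XOR a)
u4 = u3 NAND u1 = ((b NAND (b XOR a)) XOR (b XOR a)) NAND (b XOR a)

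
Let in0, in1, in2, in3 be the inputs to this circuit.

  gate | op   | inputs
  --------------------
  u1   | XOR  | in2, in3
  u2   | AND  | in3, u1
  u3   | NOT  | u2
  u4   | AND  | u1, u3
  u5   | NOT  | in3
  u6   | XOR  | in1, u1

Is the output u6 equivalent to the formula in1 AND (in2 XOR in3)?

No

u1 = in2 XOR in3
u6 = in1 XOR u1 = in1 XOR (in2 XOR in3)
At in0=0, in1=0, in2=0, in3=1: circuit gives 1, formula gives 0.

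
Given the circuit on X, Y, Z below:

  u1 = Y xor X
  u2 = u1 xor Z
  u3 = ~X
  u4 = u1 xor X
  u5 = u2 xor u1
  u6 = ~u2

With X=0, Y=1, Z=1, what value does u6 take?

u1 = 1 xor 0 = 1
u2 = 1 xor 1 = 0
u6 = ~0 = 1

1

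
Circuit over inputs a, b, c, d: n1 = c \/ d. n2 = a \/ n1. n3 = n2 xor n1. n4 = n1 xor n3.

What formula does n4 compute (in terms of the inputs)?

n1 = c \/ d
n2 = a \/ n1 = a \/ (c \/ d)
n3 = n2 xor n1 = (a \/ (c \/ d)) xor (c \/ d)
n4 = n1 xor n3 = (c \/ d) xor ((a \/ (c \/ d)) xor (c \/ d))

(c \/ d) xor ((a \/ (c \/ d)) xor (c \/ d))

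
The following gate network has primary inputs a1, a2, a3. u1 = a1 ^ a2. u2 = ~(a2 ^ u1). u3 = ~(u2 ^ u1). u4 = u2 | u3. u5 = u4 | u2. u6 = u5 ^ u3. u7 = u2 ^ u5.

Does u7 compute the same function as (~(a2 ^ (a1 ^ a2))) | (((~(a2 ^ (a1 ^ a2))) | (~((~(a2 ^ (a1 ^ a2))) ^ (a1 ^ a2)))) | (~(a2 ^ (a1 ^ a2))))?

u1 = a1 ^ a2
u2 = ~(a2 ^ u1) = ~(a2 ^ (a1 ^ a2))
u3 = ~(u2 ^ u1) = ~((~(a2 ^ (a1 ^ a2))) ^ (a1 ^ a2))
u4 = u2 | u3 = (~(a2 ^ (a1 ^ a2))) | (~((~(a2 ^ (a1 ^ a2))) ^ (a1 ^ a2)))
u5 = u4 | u2 = ((~(a2 ^ (a1 ^ a2))) | (~((~(a2 ^ (a1 ^ a2))) ^ (a1 ^ a2)))) | (~(a2 ^ (a1 ^ a2)))
u7 = u2 ^ u5 = (~(a2 ^ (a1 ^ a2))) ^ (((~(a2 ^ (a1 ^ a2))) | (~((~(a2 ^ (a1 ^ a2))) ^ (a1 ^ a2)))) | (~(a2 ^ (a1 ^ a2))))
At a1=0, a2=0, a3=0: circuit gives 0, formula gives 1.

No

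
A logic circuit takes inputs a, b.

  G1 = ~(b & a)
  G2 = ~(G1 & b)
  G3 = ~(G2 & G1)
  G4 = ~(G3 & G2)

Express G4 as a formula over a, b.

G1 = ~(b & a)
G2 = ~(G1 & b) = ~((~(b & a)) & b)
G3 = ~(G2 & G1) = ~((~((~(b & a)) & b)) & (~(b & a)))
G4 = ~(G3 & G2) = ~((~((~((~(b & a)) & b)) & (~(b & a)))) & (~((~(b & a)) & b)))

~((~((~((~(b & a)) & b)) & (~(b & a)))) & (~((~(b & a)) & b)))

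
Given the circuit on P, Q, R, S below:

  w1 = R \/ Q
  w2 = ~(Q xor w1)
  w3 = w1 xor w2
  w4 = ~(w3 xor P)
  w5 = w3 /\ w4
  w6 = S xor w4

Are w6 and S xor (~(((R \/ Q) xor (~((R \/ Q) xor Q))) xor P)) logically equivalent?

Yes

w1 = R \/ Q
w2 = ~(Q xor w1) = ~(Q xor (R \/ Q))
w3 = w1 xor w2 = (R \/ Q) xor (~(Q xor (R \/ Q)))
w4 = ~(w3 xor P) = ~(((R \/ Q) xor (~(Q xor (R \/ Q)))) xor P)
w6 = S xor w4 = S xor (~(((R \/ Q) xor (~(Q xor (R \/ Q)))) xor P))
At P=0, Q=0, R=0, S=0: circuit gives 0, formula gives 0.
At P=0, Q=0, R=0, S=1: circuit gives 1, formula gives 1.
Agrees on all 16 inputs.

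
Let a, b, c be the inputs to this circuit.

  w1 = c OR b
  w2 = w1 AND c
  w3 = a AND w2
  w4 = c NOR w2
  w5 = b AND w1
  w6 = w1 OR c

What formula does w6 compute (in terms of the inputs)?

w1 = c OR b
w6 = w1 OR c = (c OR b) OR c

(c OR b) OR c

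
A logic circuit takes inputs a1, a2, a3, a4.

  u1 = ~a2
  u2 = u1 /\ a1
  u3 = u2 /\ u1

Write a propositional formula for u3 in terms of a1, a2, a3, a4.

(~a2 /\ a1) /\ ~a2

u1 = ~a2
u2 = u1 /\ a1 = ~a2 /\ a1
u3 = u2 /\ u1 = (~a2 /\ a1) /\ ~a2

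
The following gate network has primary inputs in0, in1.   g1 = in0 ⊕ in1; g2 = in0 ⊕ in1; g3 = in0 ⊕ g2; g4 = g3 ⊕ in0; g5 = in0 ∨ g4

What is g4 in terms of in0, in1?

g2 = in0 ⊕ in1
g3 = in0 ⊕ g2 = in0 ⊕ (in0 ⊕ in1)
g4 = g3 ⊕ in0 = (in0 ⊕ (in0 ⊕ in1)) ⊕ in0

(in0 ⊕ (in0 ⊕ in1)) ⊕ in0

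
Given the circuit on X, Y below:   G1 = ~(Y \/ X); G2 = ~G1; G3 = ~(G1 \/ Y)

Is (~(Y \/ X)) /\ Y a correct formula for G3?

G1 = ~(Y \/ X)
G3 = ~(G1 \/ Y) = ~((~(Y \/ X)) \/ Y)
At X=1, Y=0: circuit gives 1, formula gives 0.

No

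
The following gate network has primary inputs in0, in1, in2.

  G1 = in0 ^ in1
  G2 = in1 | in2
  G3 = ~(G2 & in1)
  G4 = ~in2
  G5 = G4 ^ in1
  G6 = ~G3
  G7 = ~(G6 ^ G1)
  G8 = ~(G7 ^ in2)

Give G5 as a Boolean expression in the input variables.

G4 = ~in2
G5 = G4 ^ in1 = ~in2 ^ in1

~in2 ^ in1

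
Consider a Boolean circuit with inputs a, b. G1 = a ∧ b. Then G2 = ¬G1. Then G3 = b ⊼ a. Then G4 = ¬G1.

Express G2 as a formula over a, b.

G1 = a ∧ b
G2 = ¬G1 = ¬(a ∧ b)

¬(a ∧ b)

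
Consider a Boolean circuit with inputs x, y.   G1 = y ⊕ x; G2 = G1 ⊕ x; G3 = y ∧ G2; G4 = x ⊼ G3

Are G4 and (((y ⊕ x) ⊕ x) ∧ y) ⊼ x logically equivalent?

G1 = y ⊕ x
G2 = G1 ⊕ x = (y ⊕ x) ⊕ x
G3 = y ∧ G2 = y ∧ ((y ⊕ x) ⊕ x)
G4 = x ⊼ G3 = x ⊼ (y ∧ ((y ⊕ x) ⊕ x))
At x=1, y=1: circuit gives 0, formula gives 0.
At x=0, y=0: circuit gives 1, formula gives 1.
Agrees on all 4 inputs.

Yes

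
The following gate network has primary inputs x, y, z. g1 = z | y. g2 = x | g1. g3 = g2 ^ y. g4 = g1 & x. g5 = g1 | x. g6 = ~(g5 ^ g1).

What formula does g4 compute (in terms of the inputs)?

(z | y) & x

g1 = z | y
g4 = g1 & x = (z | y) & x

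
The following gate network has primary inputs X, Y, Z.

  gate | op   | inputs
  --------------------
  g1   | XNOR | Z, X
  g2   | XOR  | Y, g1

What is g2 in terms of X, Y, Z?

g1 = Z XNOR X
g2 = Y XOR g1 = Y XOR (Z XNOR X)

Y XOR (Z XNOR X)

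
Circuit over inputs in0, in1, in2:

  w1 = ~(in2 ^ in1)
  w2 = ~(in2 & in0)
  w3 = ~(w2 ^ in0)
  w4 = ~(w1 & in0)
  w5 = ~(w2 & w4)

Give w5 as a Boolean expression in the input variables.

w1 = ~(in2 ^ in1)
w2 = ~(in2 & in0)
w4 = ~(w1 & in0) = ~((~(in2 ^ in1)) & in0)
w5 = ~(w2 & w4) = ~((~(in2 & in0)) & (~((~(in2 ^ in1)) & in0)))

~((~(in2 & in0)) & (~((~(in2 ^ in1)) & in0)))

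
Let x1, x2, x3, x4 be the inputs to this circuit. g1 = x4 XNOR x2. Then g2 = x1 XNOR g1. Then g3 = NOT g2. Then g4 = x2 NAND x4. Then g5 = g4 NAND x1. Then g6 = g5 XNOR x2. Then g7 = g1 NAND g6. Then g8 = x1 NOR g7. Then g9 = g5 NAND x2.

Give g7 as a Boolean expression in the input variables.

g1 = x4 XNOR x2
g4 = x2 NAND x4
g5 = g4 NAND x1 = (x2 NAND x4) NAND x1
g6 = g5 XNOR x2 = ((x2 NAND x4) NAND x1) XNOR x2
g7 = g1 NAND g6 = (x4 XNOR x2) NAND (((x2 NAND x4) NAND x1) XNOR x2)

(x4 XNOR x2) NAND (((x2 NAND x4) NAND x1) XNOR x2)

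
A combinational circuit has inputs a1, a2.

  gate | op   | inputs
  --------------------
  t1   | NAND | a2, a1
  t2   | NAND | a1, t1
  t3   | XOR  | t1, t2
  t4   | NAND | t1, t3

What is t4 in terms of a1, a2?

(a2 NAND a1) NAND ((a2 NAND a1) XOR (a1 NAND (a2 NAND a1)))

t1 = a2 NAND a1
t2 = a1 NAND t1 = a1 NAND (a2 NAND a1)
t3 = t1 XOR t2 = (a2 NAND a1) XOR (a1 NAND (a2 NAND a1))
t4 = t1 NAND t3 = (a2 NAND a1) NAND ((a2 NAND a1) XOR (a1 NAND (a2 NAND a1)))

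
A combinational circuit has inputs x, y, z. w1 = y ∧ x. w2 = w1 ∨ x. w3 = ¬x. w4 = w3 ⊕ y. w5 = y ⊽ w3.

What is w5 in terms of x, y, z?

w3 = ¬x
w5 = y ⊽ w3 = y ⊽ ¬x

y ⊽ ¬x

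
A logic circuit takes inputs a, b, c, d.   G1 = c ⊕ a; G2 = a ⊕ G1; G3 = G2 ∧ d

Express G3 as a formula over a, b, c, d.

(a ⊕ (c ⊕ a)) ∧ d

G1 = c ⊕ a
G2 = a ⊕ G1 = a ⊕ (c ⊕ a)
G3 = G2 ∧ d = (a ⊕ (c ⊕ a)) ∧ d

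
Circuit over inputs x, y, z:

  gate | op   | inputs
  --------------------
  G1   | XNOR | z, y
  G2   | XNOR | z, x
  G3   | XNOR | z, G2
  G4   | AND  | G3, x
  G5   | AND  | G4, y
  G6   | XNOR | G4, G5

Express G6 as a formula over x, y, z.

G2 = z XNOR x
G3 = z XNOR G2 = z XNOR (z XNOR x)
G4 = G3 AND x = (z XNOR (z XNOR x)) AND x
G5 = G4 AND y = ((z XNOR (z XNOR x)) AND x) AND y
G6 = G4 XNOR G5 = ((z XNOR (z XNOR x)) AND x) XNOR (((z XNOR (z XNOR x)) AND x) AND y)

((z XNOR (z XNOR x)) AND x) XNOR (((z XNOR (z XNOR x)) AND x) AND y)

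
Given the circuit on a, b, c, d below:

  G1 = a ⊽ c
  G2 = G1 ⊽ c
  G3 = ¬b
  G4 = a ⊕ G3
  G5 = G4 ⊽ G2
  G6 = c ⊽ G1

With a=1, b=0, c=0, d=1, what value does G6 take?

1

G1 = 1 ⊽ 0 = 0
G6 = 0 ⊽ 0 = 1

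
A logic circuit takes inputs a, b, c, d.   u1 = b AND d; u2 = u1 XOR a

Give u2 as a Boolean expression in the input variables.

(b AND d) XOR a

u1 = b AND d
u2 = u1 XOR a = (b AND d) XOR a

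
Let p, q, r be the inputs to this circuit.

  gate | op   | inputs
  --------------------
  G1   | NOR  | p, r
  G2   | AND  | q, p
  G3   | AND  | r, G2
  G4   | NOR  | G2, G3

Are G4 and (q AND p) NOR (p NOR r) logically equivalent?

G2 = q AND p
G3 = r AND G2 = r AND (q AND p)
G4 = G2 NOR G3 = (q AND p) NOR (r AND (q AND p))
At p=0, q=0, r=0: circuit gives 1, formula gives 0.

No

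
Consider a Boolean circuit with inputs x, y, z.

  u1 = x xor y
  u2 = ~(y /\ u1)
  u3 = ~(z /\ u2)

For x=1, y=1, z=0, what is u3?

u1 = 1 xor 1 = 0
u2 = ~(1 /\ 0) = 1
u3 = ~(0 /\ 1) = 1

1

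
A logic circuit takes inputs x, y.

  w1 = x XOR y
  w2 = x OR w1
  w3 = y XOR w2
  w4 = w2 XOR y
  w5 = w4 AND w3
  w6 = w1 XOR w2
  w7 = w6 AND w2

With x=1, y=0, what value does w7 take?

0

w1 = 1 XOR 0 = 1
w2 = 1 OR 1 = 1
w6 = 1 XOR 1 = 0
w7 = 0 AND 1 = 0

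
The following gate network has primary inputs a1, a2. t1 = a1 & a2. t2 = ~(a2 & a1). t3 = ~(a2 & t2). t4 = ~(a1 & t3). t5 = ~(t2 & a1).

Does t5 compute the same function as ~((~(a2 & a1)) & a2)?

t2 = ~(a2 & a1)
t5 = ~(t2 & a1) = ~((~(a2 & a1)) & a1)
At a1=0, a2=1: circuit gives 1, formula gives 0.

No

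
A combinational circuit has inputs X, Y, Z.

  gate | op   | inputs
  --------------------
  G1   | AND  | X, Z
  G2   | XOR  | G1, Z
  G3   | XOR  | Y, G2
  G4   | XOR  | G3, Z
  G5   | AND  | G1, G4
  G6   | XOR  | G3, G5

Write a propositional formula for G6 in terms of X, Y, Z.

G1 = X AND Z
G2 = G1 XOR Z = (X AND Z) XOR Z
G3 = Y XOR G2 = Y XOR ((X AND Z) XOR Z)
G4 = G3 XOR Z = (Y XOR ((X AND Z) XOR Z)) XOR Z
G5 = G1 AND G4 = (X AND Z) AND ((Y XOR ((X AND Z) XOR Z)) XOR Z)
G6 = G3 XOR G5 = (Y XOR ((X AND Z) XOR Z)) XOR ((X AND Z) AND ((Y XOR ((X AND Z) XOR Z)) XOR Z))

(Y XOR ((X AND Z) XOR Z)) XOR ((X AND Z) AND ((Y XOR ((X AND Z) XOR Z)) XOR Z))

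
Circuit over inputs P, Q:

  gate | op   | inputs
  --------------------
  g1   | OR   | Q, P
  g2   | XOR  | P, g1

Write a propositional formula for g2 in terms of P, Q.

g1 = Q OR P
g2 = P XOR g1 = P XOR (Q OR P)

P XOR (Q OR P)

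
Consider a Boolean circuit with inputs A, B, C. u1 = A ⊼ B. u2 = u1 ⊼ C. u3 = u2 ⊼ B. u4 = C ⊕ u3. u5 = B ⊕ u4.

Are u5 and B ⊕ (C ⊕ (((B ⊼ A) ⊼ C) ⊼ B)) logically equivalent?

u1 = A ⊼ B
u2 = u1 ⊼ C = (A ⊼ B) ⊼ C
u3 = u2 ⊼ B = ((A ⊼ B) ⊼ C) ⊼ B
u4 = C ⊕ u3 = C ⊕ (((A ⊼ B) ⊼ C) ⊼ B)
u5 = B ⊕ u4 = B ⊕ (C ⊕ (((A ⊼ B) ⊼ C) ⊼ B))
At A=0, B=0, C=1: circuit gives 0, formula gives 0.
At A=0, B=0, C=0: circuit gives 1, formula gives 1.
Agrees on all 8 inputs.

Yes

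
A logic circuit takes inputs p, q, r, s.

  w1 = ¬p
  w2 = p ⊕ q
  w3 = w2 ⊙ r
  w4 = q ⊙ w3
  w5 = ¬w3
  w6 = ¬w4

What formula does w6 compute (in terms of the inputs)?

¬(q ⊙ ((p ⊕ q) ⊙ r))

w2 = p ⊕ q
w3 = w2 ⊙ r = (p ⊕ q) ⊙ r
w4 = q ⊙ w3 = q ⊙ ((p ⊕ q) ⊙ r)
w6 = ¬w4 = ¬(q ⊙ ((p ⊕ q) ⊙ r))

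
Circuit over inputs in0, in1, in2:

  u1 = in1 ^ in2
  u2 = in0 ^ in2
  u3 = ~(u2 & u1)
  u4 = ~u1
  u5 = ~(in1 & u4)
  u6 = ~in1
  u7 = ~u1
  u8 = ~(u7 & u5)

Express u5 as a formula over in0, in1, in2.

~(in1 & ~(in1 ^ in2))

u1 = in1 ^ in2
u4 = ~u1 = ~(in1 ^ in2)
u5 = ~(in1 & u4) = ~(in1 & ~(in1 ^ in2))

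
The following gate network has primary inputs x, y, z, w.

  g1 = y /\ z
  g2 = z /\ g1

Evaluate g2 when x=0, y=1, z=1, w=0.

g1 = 1 /\ 1 = 1
g2 = 1 /\ 1 = 1

1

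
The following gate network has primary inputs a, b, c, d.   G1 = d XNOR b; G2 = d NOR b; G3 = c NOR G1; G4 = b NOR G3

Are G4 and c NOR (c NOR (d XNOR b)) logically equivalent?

No

G1 = d XNOR b
G3 = c NOR G1 = c NOR (d XNOR b)
G4 = b NOR G3 = b NOR (c NOR (d XNOR b))
At a=0, b=0, c=1, d=0: circuit gives 1, formula gives 0.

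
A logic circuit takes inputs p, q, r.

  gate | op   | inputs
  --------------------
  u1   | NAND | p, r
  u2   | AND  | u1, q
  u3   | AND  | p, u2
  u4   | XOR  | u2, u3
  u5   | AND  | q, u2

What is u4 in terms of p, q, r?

u1 = p NAND r
u2 = u1 AND q = (p NAND r) AND q
u3 = p AND u2 = p AND ((p NAND r) AND q)
u4 = u2 XOR u3 = ((p NAND r) AND q) XOR (p AND ((p NAND r) AND q))

((p NAND r) AND q) XOR (p AND ((p NAND r) AND q))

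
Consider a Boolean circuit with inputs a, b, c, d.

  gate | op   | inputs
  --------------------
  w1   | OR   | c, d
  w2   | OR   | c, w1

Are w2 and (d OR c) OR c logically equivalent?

w1 = c OR d
w2 = c OR w1 = c OR (c OR d)
At a=0, b=0, c=0, d=0: circuit gives 0, formula gives 0.
At a=0, b=0, c=0, d=1: circuit gives 1, formula gives 1.
Agrees on all 16 inputs.

Yes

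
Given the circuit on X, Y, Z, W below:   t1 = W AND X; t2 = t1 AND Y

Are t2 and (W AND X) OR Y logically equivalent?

No

t1 = W AND X
t2 = t1 AND Y = (W AND X) AND Y
At X=0, Y=1, Z=0, W=0: circuit gives 0, formula gives 1.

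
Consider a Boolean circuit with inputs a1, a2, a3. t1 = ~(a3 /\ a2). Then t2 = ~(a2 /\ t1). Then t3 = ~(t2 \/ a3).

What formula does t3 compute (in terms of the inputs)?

t1 = ~(a3 /\ a2)
t2 = ~(a2 /\ t1) = ~(a2 /\ (~(a3 /\ a2)))
t3 = ~(t2 \/ a3) = ~((~(a2 /\ (~(a3 /\ a2)))) \/ a3)

~((~(a2 /\ (~(a3 /\ a2)))) \/ a3)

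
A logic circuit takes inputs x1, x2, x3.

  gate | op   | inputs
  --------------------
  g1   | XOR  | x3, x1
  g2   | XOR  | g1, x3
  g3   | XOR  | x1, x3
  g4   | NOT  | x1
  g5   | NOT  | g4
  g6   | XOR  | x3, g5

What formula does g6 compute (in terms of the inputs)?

g4 = NOT x1
g5 = NOT g4 = NOT NOT x1
g6 = x3 XOR g5 = x3 XOR NOT NOT x1

x3 XOR NOT NOT x1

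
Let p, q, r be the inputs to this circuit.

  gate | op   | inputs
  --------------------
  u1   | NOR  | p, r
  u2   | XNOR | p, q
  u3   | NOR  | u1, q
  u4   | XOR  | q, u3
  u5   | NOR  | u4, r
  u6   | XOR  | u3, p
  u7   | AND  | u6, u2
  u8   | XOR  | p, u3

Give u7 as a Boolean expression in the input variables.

u1 = p NOR r
u2 = p XNOR q
u3 = u1 NOR q = (p NOR r) NOR q
u6 = u3 XOR p = ((p NOR r) NOR q) XOR p
u7 = u6 AND u2 = (((p NOR r) NOR q) XOR p) AND (p XNOR q)

(((p NOR r) NOR q) XOR p) AND (p XNOR q)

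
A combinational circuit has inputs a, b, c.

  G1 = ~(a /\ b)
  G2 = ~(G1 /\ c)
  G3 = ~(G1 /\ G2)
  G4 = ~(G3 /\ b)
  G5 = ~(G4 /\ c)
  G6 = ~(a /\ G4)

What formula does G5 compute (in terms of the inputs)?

~((~((~((~(a /\ b)) /\ (~((~(a /\ b)) /\ c)))) /\ b)) /\ c)

G1 = ~(a /\ b)
G2 = ~(G1 /\ c) = ~((~(a /\ b)) /\ c)
G3 = ~(G1 /\ G2) = ~((~(a /\ b)) /\ (~((~(a /\ b)) /\ c)))
G4 = ~(G3 /\ b) = ~((~((~(a /\ b)) /\ (~((~(a /\ b)) /\ c)))) /\ b)
G5 = ~(G4 /\ c) = ~((~((~((~(a /\ b)) /\ (~((~(a /\ b)) /\ c)))) /\ b)) /\ c)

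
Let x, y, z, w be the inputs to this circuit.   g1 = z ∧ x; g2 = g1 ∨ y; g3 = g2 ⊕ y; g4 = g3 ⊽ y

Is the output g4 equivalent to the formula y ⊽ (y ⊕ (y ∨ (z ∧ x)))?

Yes

g1 = z ∧ x
g2 = g1 ∨ y = (z ∧ x) ∨ y
g3 = g2 ⊕ y = ((z ∧ x) ∨ y) ⊕ y
g4 = g3 ⊽ y = (((z ∧ x) ∨ y) ⊕ y) ⊽ y
At x=0, y=1, z=0, w=0: circuit gives 0, formula gives 0.
At x=0, y=0, z=0, w=0: circuit gives 1, formula gives 1.
Agrees on all 16 inputs.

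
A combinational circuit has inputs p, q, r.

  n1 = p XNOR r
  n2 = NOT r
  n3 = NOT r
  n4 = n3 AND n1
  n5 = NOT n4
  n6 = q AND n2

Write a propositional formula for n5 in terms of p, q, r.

NOT (NOT r AND (p XNOR r))

n1 = p XNOR r
n3 = NOT r
n4 = n3 AND n1 = NOT r AND (p XNOR r)
n5 = NOT n4 = NOT (NOT r AND (p XNOR r))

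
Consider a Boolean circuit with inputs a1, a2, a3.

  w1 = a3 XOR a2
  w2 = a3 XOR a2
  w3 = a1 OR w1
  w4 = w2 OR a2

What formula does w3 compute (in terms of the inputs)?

w1 = a3 XOR a2
w3 = a1 OR w1 = a1 OR (a3 XOR a2)

a1 OR (a3 XOR a2)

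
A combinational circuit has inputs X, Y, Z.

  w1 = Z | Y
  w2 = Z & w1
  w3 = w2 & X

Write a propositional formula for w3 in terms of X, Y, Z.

w1 = Z | Y
w2 = Z & w1 = Z & (Z | Y)
w3 = w2 & X = (Z & (Z | Y)) & X

(Z & (Z | Y)) & X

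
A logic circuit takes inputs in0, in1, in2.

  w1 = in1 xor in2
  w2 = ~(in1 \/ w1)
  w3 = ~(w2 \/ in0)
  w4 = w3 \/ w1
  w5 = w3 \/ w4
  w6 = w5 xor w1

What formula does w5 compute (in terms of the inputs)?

w1 = in1 xor in2
w2 = ~(in1 \/ w1) = ~(in1 \/ (in1 xor in2))
w3 = ~(w2 \/ in0) = ~((~(in1 \/ (in1 xor in2))) \/ in0)
w4 = w3 \/ w1 = (~((~(in1 \/ (in1 xor in2))) \/ in0)) \/ (in1 xor in2)
w5 = w3 \/ w4 = (~((~(in1 \/ (in1 xor in2))) \/ in0)) \/ ((~((~(in1 \/ (in1 xor in2))) \/ in0)) \/ (in1 xor in2))

(~((~(in1 \/ (in1 xor in2))) \/ in0)) \/ ((~((~(in1 \/ (in1 xor in2))) \/ in0)) \/ (in1 xor in2))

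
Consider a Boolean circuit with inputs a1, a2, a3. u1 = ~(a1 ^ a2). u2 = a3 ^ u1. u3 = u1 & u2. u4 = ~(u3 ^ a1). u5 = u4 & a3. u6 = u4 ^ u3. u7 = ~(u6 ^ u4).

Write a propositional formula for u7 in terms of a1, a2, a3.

~(((~(((~(a1 ^ a2)) & (a3 ^ (~(a1 ^ a2)))) ^ a1)) ^ ((~(a1 ^ a2)) & (a3 ^ (~(a1 ^ a2))))) ^ (~(((~(a1 ^ a2)) & (a3 ^ (~(a1 ^ a2)))) ^ a1)))

u1 = ~(a1 ^ a2)
u2 = a3 ^ u1 = a3 ^ (~(a1 ^ a2))
u3 = u1 & u2 = (~(a1 ^ a2)) & (a3 ^ (~(a1 ^ a2)))
u4 = ~(u3 ^ a1) = ~(((~(a1 ^ a2)) & (a3 ^ (~(a1 ^ a2)))) ^ a1)
u6 = u4 ^ u3 = (~(((~(a1 ^ a2)) & (a3 ^ (~(a1 ^ a2)))) ^ a1)) ^ ((~(a1 ^ a2)) & (a3 ^ (~(a1 ^ a2))))
u7 = ~(u6 ^ u4) = ~(((~(((~(a1 ^ a2)) & (a3 ^ (~(a1 ^ a2)))) ^ a1)) ^ ((~(a1 ^ a2)) & (a3 ^ (~(a1 ^ a2))))) ^ (~(((~(a1 ^ a2)) & (a3 ^ (~(a1 ^ a2)))) ^ a1)))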